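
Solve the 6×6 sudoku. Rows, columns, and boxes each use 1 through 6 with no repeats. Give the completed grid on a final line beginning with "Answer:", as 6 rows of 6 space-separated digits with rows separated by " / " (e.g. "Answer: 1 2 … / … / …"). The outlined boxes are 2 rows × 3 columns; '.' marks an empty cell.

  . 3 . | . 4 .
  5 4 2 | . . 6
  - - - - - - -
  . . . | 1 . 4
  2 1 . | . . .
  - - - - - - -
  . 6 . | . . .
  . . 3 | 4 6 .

Step 1. [r3c2∈{5}] nothing but 5 survives at r3c2, so r3c2=5.
Step 2. [r6c6∈{1,2,5}] 5 has one home in row 6: r6c6, so r6c6=5.
Step 3. [r4c6∈{3}] r4c6 is down to just 3, so r4c6=3.
Step 4. [r2c5∈{1,3}] row 2 places 1 nowhere but r2c5. So r2c5=1.
Step 5. [r3c3∈{6}] r3c3 is down to just 6 ⇒ r3c3=6.
Step 6. [r5c6∈{1,2}] col 6 places 1 nowhere but r5c6 ⇒ r5c6=1.
Step 7. [r5c5∈{2,3}] col 5 places 3 nowhere but r5c5 ⇒ r5c5=3.
Step 8. [r1c4∈{2,5}] row 1 places 5 nowhere but r1c4, so r1c4=5.
Step 9. [r4c3∈{4}] r4c3 is down to just 4 ⇒ r4c3=4.
Step 10. [r6c1∈{1}] r6c1 has the single candidate 1, so r6c1=1.
Step 11. [r1c6∈{2}] nothing but 2 survives at r1c6, so r1c6=2.
Step 12. [r4c5∈{5}] r4c5 has the single candidate 5. So r4c5=5.
Step 13. [r4c4∈{6}] r4c4's peers cover all but 6 ⇒ r4c4=6.
Step 14. [r3c5∈{2}] only 2 remains possible at r3c5 ⇒ r3c5=2.
Step 15. [r1c1∈{6}] r1c1's peers cover all but 6. So r1c1=6.
Step 16. [r3c1∈{3}] r3c1 has the single candidate 3 ⇒ r3c1=3.
Step 17. [r1c3∈{1}] only 1 remains possible at r1c3. So r1c3=1.
Step 18. [r5c4∈{2}] r5c4 has the single candidate 2. So r5c4=2.
Step 19. [r5c1∈{4}] r5c1 has the single candidate 4. So r5c1=4.
Step 20. [r6c2∈{2}] nothing but 2 survives at r6c2, so r6c2=2.
Step 21. [r2c4∈{3}] r2c4 is down to just 3, so r2c4=3.
Step 22. [r5c3∈{5}] only 5 remains possible at r5c3, so r5c3=5.

Answer: 6 3 1 5 4 2 / 5 4 2 3 1 6 / 3 5 6 1 2 4 / 2 1 4 6 5 3 / 4 6 5 2 3 1 / 1 2 3 4 6 5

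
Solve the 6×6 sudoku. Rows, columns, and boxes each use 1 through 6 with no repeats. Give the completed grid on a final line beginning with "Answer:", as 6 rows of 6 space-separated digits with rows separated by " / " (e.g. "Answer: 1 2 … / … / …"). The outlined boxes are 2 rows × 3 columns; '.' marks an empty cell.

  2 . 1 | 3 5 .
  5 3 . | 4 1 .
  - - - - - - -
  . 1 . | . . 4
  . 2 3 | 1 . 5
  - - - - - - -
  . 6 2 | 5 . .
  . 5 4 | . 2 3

Step 1. [r3c1∈{6}] r3c1 has the single candidate 6. So r3c1=6.
Step 2. [r5c1∈{1,3}] across row 5, 3 lands solely at r5c1 ⇒ r5c1=3.
Step 3. [r1c6∈{6}] nothing but 6 survives at r1c6 ⇒ r1c6=6.
Step 4. [r2c6∈{2}] r2c6 is down to just 2, so r2c6=2.
Step 5. [r5c5∈{4}] r5c5 has the single candidate 4 ⇒ r5c5=4.
Step 6. [r6c1∈{1}] r6c1 is down to just 1. So r6c1=1.
Step 7. [r6c4∈{6}] r6c4 has the single candidate 6. So r6c4=6.
Step 8. [r3c3∈{5}] r3c3 has the single candidate 5, so r3c3=5.
Step 9. [r5c6∈{1}] only 1 remains possible at r5c6 ⇒ r5c6=1.
Step 10. [r4c1∈{4}] r4c1 has the single candidate 4 ⇒ r4c1=4.
Step 11. [r1c2∈{4}] only 4 remains possible at r1c2, so r1c2=4.
Step 12. [r3c4∈{2}] only 2 remains possible at r3c4 ⇒ r3c4=2.
Step 13. [r4c5∈{6}] r4c5's peers cover all but 6, so r4c5=6.
Step 14. [r3c5∈{3}] nothing but 3 survives at r3c5 ⇒ r3c5=3.
Step 15. [r2c3∈{6}] r2c3's peers cover all but 6 ⇒ r2c3=6.

Answer: 2 4 1 3 5 6 / 5 3 6 4 1 2 / 6 1 5 2 3 4 / 4 2 3 1 6 5 / 3 6 2 5 4 1 / 1 5 4 6 2 3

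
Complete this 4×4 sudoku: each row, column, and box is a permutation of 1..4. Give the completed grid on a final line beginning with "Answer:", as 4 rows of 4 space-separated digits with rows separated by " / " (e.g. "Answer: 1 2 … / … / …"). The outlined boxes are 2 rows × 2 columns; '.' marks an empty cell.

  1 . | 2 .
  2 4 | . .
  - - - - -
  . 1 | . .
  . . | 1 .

Step 1. [r3c3∈{3,4}] r3c3 is the only open cell in col 3 admitting 4. So r3c3=4.
Step 2. [r3c1∈{3}] r3c1's peers cover all but 3. So r3c1=3.
Step 3. [r4c4∈{2,3}] r4c4 is the only open cell in row 4 admitting 3. So r4c4=3.
Step 4. [r2c4∈{1}] r2c4 has the single candidate 1, so r2c4=1.
Step 5. [r2c3∈{3}] r2c3 is down to just 3. So r2c3=3.
Step 6. [r1c4∈{4}] r1c4's peers cover all but 4, so r1c4=4.
Step 7. [r4c1∈{4}] r4c1's peers cover all but 4 ⇒ r4c1=4.
Step 8. [r4c2∈{2}] nothing but 2 survives at r4c2 ⇒ r4c2=2.
Step 9. [r3c4∈{2}] r3c4 has the single candidate 2. So r3c4=2.
Step 10. [r1c2∈{3}] r1c2 is down to just 3. So r1c2=3.

Answer: 1 3 2 4 / 2 4 3 1 / 3 1 4 2 / 4 2 1 3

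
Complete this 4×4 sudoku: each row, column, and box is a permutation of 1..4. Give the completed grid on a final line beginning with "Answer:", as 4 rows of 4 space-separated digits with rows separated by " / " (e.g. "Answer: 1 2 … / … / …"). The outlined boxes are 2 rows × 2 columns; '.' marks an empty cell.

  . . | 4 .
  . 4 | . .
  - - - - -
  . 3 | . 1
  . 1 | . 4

Step 1. [r4c1∈{2}] nothing but 2 survives at r4c1. So r4c1=2.
Step 2. [r2c3∈{1,2,3}] 1 has one home in col 3: r2c3. So r2c3=1.
Step 3. [r2c4∈{2,3}] 2 has one home in row 2: r2c4 ⇒ r2c4=2.
Step 4. [r2c1∈{3}] nothing but 3 survives at r2c1. So r2c1=3.
Step 5. [r1c4∈{3}] only 3 remains possible at r1c4, so r1c4=3.
Step 6. [r1c1∈{1}] nothing but 1 survives at r1c1, so r1c1=1.
Step 7. [r1c2∈{2}] r1c2 is down to just 2, so r1c2=2.
Step 8. [r4c3∈{3}] r4c3 is down to just 3. So r4c3=3.
Step 9. [r3c3∈{2}] r3c3 has the single candidate 2, so r3c3=2.
Step 10. [r3c1∈{4}] r3c1 is down to just 4 ⇒ r3c1=4.

Answer: 1 2 4 3 / 3 4 1 2 / 4 3 2 1 / 2 1 3 4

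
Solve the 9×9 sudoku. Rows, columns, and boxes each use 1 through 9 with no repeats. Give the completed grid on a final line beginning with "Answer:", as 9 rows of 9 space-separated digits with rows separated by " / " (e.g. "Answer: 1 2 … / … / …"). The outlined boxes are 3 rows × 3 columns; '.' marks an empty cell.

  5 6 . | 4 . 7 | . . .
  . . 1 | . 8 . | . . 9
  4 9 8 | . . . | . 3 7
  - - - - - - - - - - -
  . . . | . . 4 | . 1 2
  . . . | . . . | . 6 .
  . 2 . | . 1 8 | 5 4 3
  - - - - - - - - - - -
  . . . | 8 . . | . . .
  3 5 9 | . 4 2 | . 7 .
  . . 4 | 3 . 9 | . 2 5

Step 1. [r5c9∈{8}] r5c9 has the single candidate 8 ⇒ r5c9=8.
Step 2. [r1c9∈{1}] r1c9 is down to just 1, so r1c9=1.
Step 3. [r8c9∈{6}] r8c9 is down to just 6. So r8c9=6.
Step 4. [r1c5∈{2,3,9}] r1c5 is the only open cell in row 1 admitting 9. So r1c5=9.
Step 5. [r2c6∈{3,5,6}] across box 2, 3 lands solely at r2c6 ⇒ r2c6=3.
Step 6. [r5c6∈{5}] r5c6's peers cover all but 5. So r5c6=5.
Step 7. [r2c2∈{7}] nothing but 7 survives at r2c2. So r2c2=7.
Step 8. [r7c2∈{1}] r7c2 has the single candidate 1. So r7c2=1.
Step 9. [r7c6∈{6}] r7c6 is down to just 6. So r7c6=6.
Step 10. [r9c5∈{7}] r9c5 has the single candidate 7. So r9c5=7.
Step 11. [r2c1∈{2}] nothing but 2 survives at r2c1. So r2c1=2.
Step 12. [r7c1∈{7}] r7c1's peers cover all but 7 ⇒ r7c1=7.
Step 13. [r8c7∈{1,8}] in row 8, 8 fits only at r8c7, so r8c7=8.
Step 14. [r4c3∈{3,5,6,7}] r4c3 is the only open cell in row 4 admitting 5, so r4c3=5.
Step 15. [r6c3∈{6,7}] col 3 places 6 nowhere but r6c3. So r6c3=6.
Step 16. [r6c1∈{9}] only 9 remains possible at r6c1, so r6c1=9.
Step 17. [r5c3∈{3,7}] r5c3 is the only open cell in col 3 admitting 7, so r5c3=7.
Step 18. [r5c7∈{9}] nothing but 9 survives at r5c7 ⇒ r5c7=9.
Step 19. [r4c4∈{6,7,9}] 9 has one home in row 4: r4c4 ⇒ r4c4=9.
Step 20. [r5c4∈{2}] only 2 remains possible at r5c4 ⇒ r5c4=2.
Step 21. [r3c5∈{2,5,6}] col 5 places 2 nowhere but r3c5 ⇒ r3c5=2.
Step 22. [r3c4∈{1,5,6}] row 3 places 5 nowhere but r3c4 ⇒ r3c4=5.
Step 23. [r2c7∈{4,6}] in row 2, 4 fits only at r2c7, so r2c7=4.
Step 24. [r5c5∈{3}] nothing but 3 survives at r5c5 ⇒ r5c5=3.
Step 25. [r4c1∈{8}] r4c1 has the single candidate 8 ⇒ r4c1=8.
Step 26. [r9c2∈{8}] r9c2 is down to just 8, so r9c2=8.
Step 27. [r4c7∈{7}] r4c7 is down to just 7 ⇒ r4c7=7.
Step 28. [r1c3∈{3}] r1c3 has the single candidate 3 ⇒ r1c3=3.
Step 29. [r8c4∈{1}] r8c4's peers cover all but 1, so r8c4=1.
Step 30. [r4c5∈{6}] r4c5's peers cover all but 6 ⇒ r4c5=6.
Step 31. [r5c2∈{4}] r5c2 has the single candidate 4, so r5c2=4.
Step 32. [r1c7∈{2}] r1c7's peers cover all but 2. So r1c7=2.
Step 33. [r7c7∈{3}] r7c7's peers cover all but 3 ⇒ r7c7=3.
Step 34. [r9c1∈{6}] r9c1's peers cover all but 6. So r9c1=6.
Step 35. [r9c7∈{1}] r9c7 has the single candidate 1, so r9c7=1.
Step 36. [r3c7∈{6}] nothing but 6 survives at r3c7 ⇒ r3c7=6.
Step 37. [r7c9∈{4}] nothing but 4 survives at r7c9 ⇒ r7c9=4.
Step 38. [r3c6∈{1}] nothing but 1 survives at r3c6. So r3c6=1.
Step 39. [r4c2∈{3}] r4c2's peers cover all but 3, so r4c2=3.
Step 40. [r7c8∈{9}] nothing but 9 survives at r7c8, so r7c8=9.
Step 41. [r2c4∈{6}] only 6 remains possible at r2c4. So r2c4=6.
Step 42. [r5c1∈{1}] r5c1 has the single candidate 1. So r5c1=1.
Step 43. [r2c8∈{5}] r2c8 has the single candidate 5 ⇒ r2c8=5.
Step 44. [r1c8∈{8}] only 8 remains possible at r1c8. So r1c8=8.
Step 45. [r6c4∈{7}] r6c4's peers cover all but 7 ⇒ r6c4=7.
Step 46. [r7c3∈{2}] r7c3 has the single candidate 2. So r7c3=2.
Step 47. [r7c5∈{5}] r7c5's peers cover all but 5. So r7c5=5.

Answer: 5 6 3 4 9 7 2 8 1 / 2 7 1 6 8 3 4 5 9 / 4 9 8 5 2 1 6 3 7 / 8 3 5 9 6 4 7 1 2 / 1 4 7 2 3 5 9 6 8 / 9 2 6 7 1 8 5 4 3 / 7 1 2 8 5 6 3 9 4 / 3 5 9 1 4 2 8 7 6 / 6 8 4 3 7 9 1 2 5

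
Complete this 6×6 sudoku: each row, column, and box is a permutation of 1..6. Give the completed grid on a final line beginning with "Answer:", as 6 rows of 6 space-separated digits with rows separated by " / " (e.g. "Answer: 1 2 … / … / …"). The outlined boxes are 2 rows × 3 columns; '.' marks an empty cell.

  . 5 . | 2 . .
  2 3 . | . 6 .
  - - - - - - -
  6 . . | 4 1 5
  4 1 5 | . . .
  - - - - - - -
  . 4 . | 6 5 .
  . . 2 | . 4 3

Step 1. [r1c1∈{1}] only 1 remains possible at r1c1, so r1c1=1.
Step 2. [r5c6∈{1,2}] row 5 places 2 nowhere but r5c6. So r5c6=2.
Step 3. [r2c6∈{1,4}] 1 has one home in col 6: r2c6. So r2c6=1.
Step 4. [r5c1∈{3}] r5c1 is down to just 3, so r5c1=3.
Step 5. [r4c5∈{2,3}] 2 has one home in row 4: r4c5 ⇒ r4c5=2.
Step 6. [r1c3∈{4,6}] 6 has one home in row 1: r1c3 ⇒ r1c3=6.
Step 7. [r3c2∈{2}] r3c2's peers cover all but 2. So r3c2=2.
Step 8. [r1c6∈{4}] r1c6 is down to just 4 ⇒ r1c6=4.
Step 9. [r2c4∈{5}] r2c4 is down to just 5 ⇒ r2c4=5.
Step 10. [r1c5∈{3}] r1c5 is down to just 3 ⇒ r1c5=3.
Step 11. [r6c1∈{5}] r6c1 is down to just 5 ⇒ r6c1=5.
Step 12. [r6c2∈{6}] nothing but 6 survives at r6c2 ⇒ r6c2=6.
Step 13. [r4c6∈{6}] nothing but 6 survives at r4c6 ⇒ r4c6=6.
Step 14. [r4c4∈{3}] r4c4 is down to just 3 ⇒ r4c4=3.
Step 15. [r3c3∈{3}] only 3 remains possible at r3c3. So r3c3=3.
Step 16. [r6c4∈{1}] nothing but 1 survives at r6c4, so r6c4=1.
Step 17. [r5c3∈{1}] r5c3's peers cover all but 1 ⇒ r5c3=1.
Step 18. [r2c3∈{4}] only 4 remains possible at r2c3 ⇒ r2c3=4.

Answer: 1 5 6 2 3 4 / 2 3 4 5 6 1 / 6 2 3 4 1 5 / 4 1 5 3 2 6 / 3 4 1 6 5 2 / 5 6 2 1 4 3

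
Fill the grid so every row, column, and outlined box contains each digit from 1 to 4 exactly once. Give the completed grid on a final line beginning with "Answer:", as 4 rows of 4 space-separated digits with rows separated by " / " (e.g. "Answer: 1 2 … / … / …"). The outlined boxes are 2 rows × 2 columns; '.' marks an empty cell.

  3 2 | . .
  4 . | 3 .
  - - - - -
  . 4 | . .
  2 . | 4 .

Step 1. [r3c1∈{1}] only 1 remains possible at r3c1, so r3c1=1.
Step 2. [r4c4∈{1,3}] r4c4 is the only open cell in row 4 admitting 1. So r4c4=1.
Step 3. [r3c3∈{2}] nothing but 2 survives at r3c3 ⇒ r3c3=2.
Step 4. [r1c3∈{1}] r1c3's peers cover all but 1 ⇒ r1c3=1.
Step 5. [r4c2∈{3}] nothing but 3 survives at r4c2, so r4c2=3.
Step 6. [r2c2∈{1}] only 1 remains possible at r2c2 ⇒ r2c2=1.
Step 7. [r2c4∈{2}] r2c4 has the single candidate 2. So r2c4=2.
Step 8. [r3c4∈{3}] r3c4 is down to just 3, so r3c4=3.
Step 9. [r1c4∈{4}] nothing but 4 survives at r1c4. So r1c4=4.

Answer: 3 2 1 4 / 4 1 3 2 / 1 4 2 3 / 2 3 4 1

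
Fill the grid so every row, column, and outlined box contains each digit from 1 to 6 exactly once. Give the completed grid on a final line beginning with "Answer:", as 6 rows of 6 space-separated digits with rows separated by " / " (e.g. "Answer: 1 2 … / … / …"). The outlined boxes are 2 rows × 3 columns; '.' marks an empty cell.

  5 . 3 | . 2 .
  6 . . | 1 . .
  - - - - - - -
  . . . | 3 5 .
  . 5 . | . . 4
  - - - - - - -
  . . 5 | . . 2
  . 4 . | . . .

Step 1. [r5c2∈{1,3,6}] across col 2, 3 lands solely at r5c2, so r5c2=3.
Step 2. [r6c3∈{1,2,6}] r6c3 is the only open cell in box 5 admitting 6. So r6c3=6.
Step 3. [r5c1∈{1}] only 1 remains possible at r5c1, so r5c1=1.
Step 4. [r1c4∈{4,6}] in row 1, 4 fits only at r1c4, so r1c4=4.
Step 5. [r4c4∈{2,6}] col 4 places 2 nowhere but r4c4, so r4c4=2.
Step 6. [r3c2∈{1,2,6}] across col 2, 6 lands solely at r3c2 ⇒ r3c2=6.
Step 7. [r3c6∈{1}] r3c6 has the single candidate 1. So r3c6=1.
Step 8. [r2c5∈{3}] only 3 remains possible at r2c5, so r2c5=3.
Step 9. [r2c3∈{2,4}] across row 2, 4 lands solely at r2c3 ⇒ r2c3=4.
Step 10. [r6c1∈{2}] only 2 remains possible at r6c1. So r6c1=2.
Step 11. [r6c6∈{3,5}] r6c6 is the only open cell in row 6 admitting 3, so r6c6=3.
Step 12. [r5c4∈{6}] r5c4 has the single candidate 6. So r5c4=6.
Step 13. [r2c6∈{5}] nothing but 5 survives at r2c6, so r2c6=5.
Step 14. [r1c6∈{6}] nothing but 6 survives at r1c6 ⇒ r1c6=6.
Step 15. [r4c1∈{3}] r4c1 has the single candidate 3, so r4c1=3.
Step 16. [r3c3∈{2}] r3c3 has the single candidate 2 ⇒ r3c3=2.
Step 17. [r4c5∈{6}] r4c5's peers cover all but 6 ⇒ r4c5=6.
Step 18. [r6c4∈{5}] nothing but 5 survives at r6c4. So r6c4=5.
Step 19. [r2c2∈{2}] r2c2 has the single candidate 2. So r2c2=2.
Step 20. [r4c3∈{1}] r4c3 is down to just 1 ⇒ r4c3=1.
Step 21. [r5c5∈{4}] only 4 remains possible at r5c5 ⇒ r5c5=4.
Step 22. [r3c1∈{4}] r3c1 is down to just 4, so r3c1=4.
Step 23. [r1c2∈{1}] r1c2 is down to just 1 ⇒ r1c2=1.
Step 24. [r6c5∈{1}] r6c5's peers cover all but 1. So r6c5=1.

Answer: 5 1 3 4 2 6 / 6 2 4 1 3 5 / 4 6 2 3 5 1 / 3 5 1 2 6 4 / 1 3 5 6 4 2 / 2 4 6 5 1 3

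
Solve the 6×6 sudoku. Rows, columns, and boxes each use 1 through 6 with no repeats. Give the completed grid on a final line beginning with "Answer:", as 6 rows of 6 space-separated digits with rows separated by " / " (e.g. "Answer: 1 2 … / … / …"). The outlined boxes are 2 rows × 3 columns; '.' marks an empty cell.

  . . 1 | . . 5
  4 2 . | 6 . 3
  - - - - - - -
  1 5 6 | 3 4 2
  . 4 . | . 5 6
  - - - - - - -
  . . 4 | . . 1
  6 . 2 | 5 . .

Step 1. [r5c2∈{3}] r5c2's peers cover all but 3, so r5c2=3.
Step 2. [r1c5∈{2}] r1c5 is down to just 2 ⇒ r1c5=2.
Step 3. [r4c3∈{3}] nothing but 3 survives at r4c3 ⇒ r4c3=3.
Step 4. [r1c2∈{6}] r1c2's peers cover all but 6, so r1c2=6.
Step 5. [r5c1∈{5}] only 5 remains possible at r5c1. So r5c1=5.
Step 6. [r6c2∈{1}] r6c2 is down to just 1. So r6c2=1.
Step 7. [r1c4∈{4}] r1c4's peers cover all but 4 ⇒ r1c4=4.
Step 8. [r2c3∈{5}] only 5 remains possible at r2c3, so r2c3=5.
Step 9. [r4c4∈{1}] only 1 remains possible at r4c4 ⇒ r4c4=1.
Step 10. [r6c5∈{3}] nothing but 3 survives at r6c5. So r6c5=3.
Step 11. [r1c1∈{3}] r1c1 is down to just 3, so r1c1=3.
Step 12. [r6c6∈{4}] r6c6 has the single candidate 4. So r6c6=4.
Step 13. [r5c4∈{2}] nothing but 2 survives at r5c4 ⇒ r5c4=2.
Step 14. [r2c5∈{1}] r2c5's peers cover all but 1, so r2c5=1.
Step 15. [r5c5∈{6}] nothing but 6 survives at r5c5, so r5c5=6.
Step 16. [r4c1∈{2}] r4c1 is down to just 2, so r4c1=2.

Answer: 3 6 1 4 2 5 / 4 2 5 6 1 3 / 1 5 6 3 4 2 / 2 4 3 1 5 6 / 5 3 4 2 6 1 / 6 1 2 5 3 4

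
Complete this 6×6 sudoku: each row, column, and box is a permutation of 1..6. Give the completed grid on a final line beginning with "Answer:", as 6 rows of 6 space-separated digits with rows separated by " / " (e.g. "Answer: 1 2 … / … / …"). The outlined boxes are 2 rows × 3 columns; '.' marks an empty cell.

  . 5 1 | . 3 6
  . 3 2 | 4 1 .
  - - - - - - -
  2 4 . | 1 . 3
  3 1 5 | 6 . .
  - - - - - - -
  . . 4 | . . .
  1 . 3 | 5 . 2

Step 1. [r5c5∈{6}] r5c5's peers cover all but 6. So r5c5=6.
Step 2. [r6c5∈{4}] r6c5's peers cover all but 4 ⇒ r6c5=4.
Step 3. [r5c4∈{3}] r5c4's peers cover all but 3. So r5c4=3.
Step 4. [r1c1∈{4}] r1c1 has the single candidate 4 ⇒ r1c1=4.
Step 5. [r3c5∈{5}] r3c5's peers cover all but 5. So r3c5=5.
Step 6. [r1c4∈{2}] r1c4 is down to just 2. So r1c4=2.
Step 7. [r5c2∈{2}] nothing but 2 survives at r5c2 ⇒ r5c2=2.
Step 8. [r2c1∈{6}] nothing but 6 survives at r2c1, so r2c1=6.
Step 9. [r4c5∈{2}] r4c5 has the single candidate 2, so r4c5=2.
Step 10. [r6c2∈{6}] r6c2 is down to just 6. So r6c2=6.
Step 11. [r5c6∈{1}] only 1 remains possible at r5c6. So r5c6=1.
Step 12. [r5c1∈{5}] r5c1's peers cover all but 5, so r5c1=5.
Step 13. [r3c3∈{6}] nothing but 6 survives at r3c3, so r3c3=6.
Step 14. [r2c6∈{5}] only 5 remains possible at r2c6 ⇒ r2c6=5.
Step 15. [r4c6∈{4}] r4c6 is down to just 4, so r4c6=4.

Answer: 4 5 1 2 3 6 / 6 3 2 4 1 5 / 2 4 6 1 5 3 / 3 1 5 6 2 4 / 5 2 4 3 6 1 / 1 6 3 5 4 2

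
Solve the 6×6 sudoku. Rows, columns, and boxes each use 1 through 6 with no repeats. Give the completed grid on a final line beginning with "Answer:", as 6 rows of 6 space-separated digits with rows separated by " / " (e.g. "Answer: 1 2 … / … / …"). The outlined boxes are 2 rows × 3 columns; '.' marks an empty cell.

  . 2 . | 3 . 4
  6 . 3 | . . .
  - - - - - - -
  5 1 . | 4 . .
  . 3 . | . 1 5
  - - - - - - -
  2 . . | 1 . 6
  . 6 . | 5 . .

Step 1. [r5c5∈{3,4}] in row 5, 3 fits only at r5c5. So r5c5=3.
Step 2. [r2c4∈{2}] r2c4 has the single candidate 2, so r2c4=2.
Step 3. [r4c3∈{2,4,6}] in row 4, 2 fits only at r4c3, so r4c3=2.
Step 4. [r6c5∈{2,4}] r6c5 is the only open cell in col 5 admitting 4. So r6c5=4.
Step 5. [r1c1∈{1}] r1c1's peers cover all but 1. So r1c1=1.
Step 6. [r1c3∈{5}] r1c3 has the single candidate 5. So r1c3=5.
Step 7. [r3c5∈{2,6}] col 5 places 2 nowhere but r3c5, so r3c5=2.
Step 8. [r5c3∈{4}] r5c3 is down to just 4. So r5c3=4.
Step 9. [r4c4∈{6}] r4c4 is down to just 6 ⇒ r4c4=6.
Step 10. [r3c6∈{3}] r3c6 has the single candidate 3 ⇒ r3c6=3.
Step 11. [r3c3∈{6}] r3c3 has the single candidate 6, so r3c3=6.
Step 12. [r2c2∈{4}] r2c2 has the single candidate 4, so r2c2=4.
Step 13. [r4c1∈{4}] only 4 remains possible at r4c1 ⇒ r4c1=4.
Step 14. [r5c2∈{5}] only 5 remains possible at r5c2. So r5c2=5.
Step 15. [r1c5∈{6}] r1c5's peers cover all but 6, so r1c5=6.
Step 16. [r6c6∈{2}] r6c6 is down to just 2, so r6c6=2.
Step 17. [r2c5∈{5}] only 5 remains possible at r2c5. So r2c5=5.
Step 18. [r6c3∈{1}] r6c3's peers cover all but 1 ⇒ r6c3=1.
Step 19. [r2c6∈{1}] r2c6 is down to just 1. So r2c6=1.
Step 20. [r6c1∈{3}] r6c1's peers cover all but 3, so r6c1=3.

Answer: 1 2 5 3 6 4 / 6 4 3 2 5 1 / 5 1 6 4 2 3 / 4 3 2 6 1 5 / 2 5 4 1 3 6 / 3 6 1 5 4 2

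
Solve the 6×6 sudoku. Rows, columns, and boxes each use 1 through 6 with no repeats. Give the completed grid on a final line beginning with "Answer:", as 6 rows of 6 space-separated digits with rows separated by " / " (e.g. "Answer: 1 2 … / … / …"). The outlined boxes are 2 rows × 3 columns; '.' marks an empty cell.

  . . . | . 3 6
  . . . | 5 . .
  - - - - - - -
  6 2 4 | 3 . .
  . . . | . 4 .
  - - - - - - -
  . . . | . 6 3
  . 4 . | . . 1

Step 1. [r6c4∈{2}] r6c4 is down to just 2, so r6c4=2.
Step 2. [r2c5∈{1,2}] across col 5, 2 lands solely at r2c5, so r2c5=2.
Step 3. [r1c4∈{1,4}] r1c4 is the only open cell in box 2 admitting 1, so r1c4=1.
Step 4. [r1c2∈{5}] r1c2's peers cover all but 5, so r1c2=5.
Step 5. [r5c2∈{1}] r5c2's peers cover all but 1. So r5c2=1.
Step 6. [r4c2∈{3}] r4c2's peers cover all but 3. So r4c2=3.
Step 7. [r6c5∈{5}] r6c5's peers cover all but 5. So r6c5=5.
Step 8. [r6c1∈{3}] r6c1's peers cover all but 3. So r6c1=3.
Step 9. [r1c3∈{2}] r1c3's peers cover all but 2 ⇒ r1c3=2.
Step 10. [r5c3∈{5}] nothing but 5 survives at r5c3. So r5c3=5.
Step 11. [r4c3∈{1}] only 1 remains possible at r4c3 ⇒ r4c3=1.
Step 12. [r3c6∈{5}] only 5 remains possible at r3c6, so r3c6=5.
Step 13. [r6c3∈{6}] r6c3's peers cover all but 6 ⇒ r6c3=6.
Step 14. [r1c1∈{4}] r1c1's peers cover all but 4. So r1c1=4.
Step 15. [r5c4∈{4}] r5c4's peers cover all but 4. So r5c4=4.
Step 16. [r4c1∈{5}] r4c1 is down to just 5, so r4c1=5.
Step 17. [r5c1∈{2}] r5c1's peers cover all but 2. So r5c1=2.
Step 18. [r2c2∈{6}] r2c2 has the single candidate 6. So r2c2=6.
Step 19. [r2c6∈{4}] only 4 remains possible at r2c6. So r2c6=4.
Step 20. [r3c5∈{1}] nothing but 1 survives at r3c5 ⇒ r3c5=1.
Step 21. [r4c6∈{2}] r4c6's peers cover all but 2 ⇒ r4c6=2.
Step 22. [r2c1∈{1}] r2c1's peers cover all but 1, so r2c1=1.
Step 23. [r4c4∈{6}] nothing but 6 survives at r4c4 ⇒ r4c4=6.
Step 24. [r2c3∈{3}] r2c3's peers cover all but 3 ⇒ r2c3=3.

Answer: 4 5 2 1 3 6 / 1 6 3 5 2 4 / 6 2 4 3 1 5 / 5 3 1 6 4 2 / 2 1 5 4 6 3 / 3 4 6 2 5 1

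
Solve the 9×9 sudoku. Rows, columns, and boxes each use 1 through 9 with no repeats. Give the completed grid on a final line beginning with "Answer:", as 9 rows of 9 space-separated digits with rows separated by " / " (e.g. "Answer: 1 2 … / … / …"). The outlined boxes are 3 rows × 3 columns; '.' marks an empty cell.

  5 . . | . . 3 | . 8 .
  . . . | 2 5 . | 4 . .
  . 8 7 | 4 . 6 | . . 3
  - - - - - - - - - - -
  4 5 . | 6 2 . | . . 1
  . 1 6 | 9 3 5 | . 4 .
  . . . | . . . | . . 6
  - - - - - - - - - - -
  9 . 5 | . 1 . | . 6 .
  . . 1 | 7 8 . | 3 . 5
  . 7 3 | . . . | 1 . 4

Step 1. [r2c3∈{9}] only 9 remains possible at r2c3 ⇒ r2c3=9.
Step 2. [r6c4∈{1,8}] across col 4, 8 lands solely at r6c4, so r6c4=8.
Step 3. [r2c9∈{7}] r2c9's peers cover all but 7 ⇒ r2c9=7.
Step 4. [r6c3∈{2}] r6c3 has the single candidate 2, so r6c3=2.
Step 5. [r7c7∈{2,7,8}] 7 has one home in row 7: r7c7, so r7c7=7.
Step 6. [r1c9∈{2,9}] across col 9, 9 lands solely at r1c9, so r1c9=9.
Step 7. [r6c6∈{1,4,7}] 1 has one home in row 6: r6c6. So r6c6=1.
Step 8. [r9c1∈{2,6,8}] row 9 places 8 nowhere but r9c1, so r9c1=8.
Step 9. [r4c8∈{3,7,9}] 3 has one home in row 4: r4c8 ⇒ r4c8=3.
Step 10. [r6c8∈{5,7,9}] in col 8, 7 fits only at r6c8 ⇒ r6c8=7.
Step 11. [r3c8∈{1,2,5}] col 8 places 5 nowhere but r3c8. So r3c8=5.
Step 12. [r3c7∈{2}] nothing but 2 survives at r3c7. So r3c7=2.
Step 13. [r8c1∈{2,6}] r8c1 is the only open cell in col 1 admitting 2 ⇒ r8c1=2.
Step 14. [r2c1∈{1,3,6}] r2c1 is the only open cell in col 1 admitting 6, so r2c1=6.
Step 15. [r7c2∈{4}] r7c2 has the single candidate 4, so r7c2=4.
Step 16. [r9c8∈{2,9}] in col 8, 2 fits only at r9c8, so r9c8=2.
Step 17. [r4c7∈{8,9}] in row 4, 9 fits only at r4c7. So r4c7=9.
Step 18. [r9c6∈{9}] r9c6's peers cover all but 9 ⇒ r9c6=9.
Step 19. [r7c9∈{8}] r7c9's peers cover all but 8 ⇒ r7c9=8.
Step 20. [r6c2∈{3,9}] r6c2 is the only open cell in row 6 admitting 9, so r6c2=9.
Step 21. [r2c8∈{1}] r2c8 has the single candidate 1. So r2c8=1.
Step 22. [r7c4∈{3}] nothing but 3 survives at r7c4. So r7c4=3.
Step 23. [r6c1∈{3}] r6c1 is down to just 3. So r6c1=3.
Step 24. [r7c6∈{2}] r7c6's peers cover all but 2, so r7c6=2.
Step 25. [r2c6∈{8}] r2c6 has the single candidate 8 ⇒ r2c6=8.
Step 26. [r4c6∈{7}] r4c6's peers cover all but 7. So r4c6=7.
Step 27. [r8c8∈{9}] r8c8 is down to just 9 ⇒ r8c8=9.
Step 28. [r3c1∈{1}] r3c1's peers cover all but 1, so r3c1=1.
Step 29. [r4c3∈{8}] r4c3's peers cover all but 8. So r4c3=8.
Step 30. [r1c3∈{4}] only 4 remains possible at r1c3. So r1c3=4.
Step 31. [r5c9∈{2}] nothing but 2 survives at r5c9 ⇒ r5c9=2.
Step 32. [r5c7∈{8}] only 8 remains possible at r5c7 ⇒ r5c7=8.
Step 33. [r6c5∈{4}] nothing but 4 survives at r6c5, so r6c5=4.
Step 34. [r1c5∈{7}] r1c5's peers cover all but 7 ⇒ r1c5=7.
Step 35. [r9c4∈{5}] r9c4 has the single candidate 5, so r9c4=5.
Step 36. [r6c7∈{5}] r6c7 is down to just 5. So r6c7=5.
Step 37. [r9c5∈{6}] r9c5 is down to just 6, so r9c5=6.
Step 38. [r1c2∈{2}] r1c2's peers cover all but 2 ⇒ r1c2=2.
Step 39. [r2c2∈{3}] r2c2 is down to just 3. So r2c2=3.
Step 40. [r1c4∈{1}] only 1 remains possible at r1c4, so r1c4=1.
Step 41. [r5c1∈{7}] r5c1's peers cover all but 7. So r5c1=7.
Step 42. [r1c7∈{6}] nothing but 6 survives at r1c7 ⇒ r1c7=6.
Step 43. [r8c6∈{4}] r8c6 has the single candidate 4 ⇒ r8c6=4.
Step 44. [r3c5∈{9}] r3c5's peers cover all but 9 ⇒ r3c5=9.
Step 45. [r8c2∈{6}] r8c2 is down to just 6. So r8c2=6.

Answer: 5 2 4 1 7 3 6 8 9 / 6 3 9 2 5 8 4 1 7 / 1 8 7 4 9 6 2 5 3 / 4 5 8 6 2 7 9 3 1 / 7 1 6 9 3 5 8 4 2 / 3 9 2 8 4 1 5 7 6 / 9 4 5 3 1 2 7 6 8 / 2 6 1 7 8 4 3 9 5 / 8 7 3 5 6 9 1 2 4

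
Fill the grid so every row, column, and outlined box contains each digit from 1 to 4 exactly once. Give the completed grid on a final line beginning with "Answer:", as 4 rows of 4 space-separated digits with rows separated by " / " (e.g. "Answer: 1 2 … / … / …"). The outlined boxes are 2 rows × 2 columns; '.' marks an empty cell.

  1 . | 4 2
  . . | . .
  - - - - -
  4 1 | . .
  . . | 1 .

Step 1. [r2c3∈{3}] r2c3 is down to just 3 ⇒ r2c3=3.
Step 2. [r4c1∈{2,3}] r4c1 is the only open cell in col 1 admitting 3, so r4c1=3.
Step 3. [r2c1∈{2}] r2c1's peers cover all but 2. So r2c1=2.
Step 4. [r2c2∈{4}] r2c2 has the single candidate 4 ⇒ r2c2=4.
Step 5. [r3c4∈{3}] nothing but 3 survives at r3c4. So r3c4=3.
Step 6. [r1c2∈{3}] r1c2's peers cover all but 3 ⇒ r1c2=3.
Step 7. [r4c4∈{4}] r4c4's peers cover all but 4 ⇒ r4c4=4.
Step 8. [r4c2∈{2}] only 2 remains possible at r4c2, so r4c2=2.
Step 9. [r3c3∈{2}] r3c3 is down to just 2 ⇒ r3c3=2.
Step 10. [r2c4∈{1}] nothing but 1 survives at r2c4, so r2c4=1.

Answer: 1 3 4 2 / 2 4 3 1 / 4 1 2 3 / 3 2 1 4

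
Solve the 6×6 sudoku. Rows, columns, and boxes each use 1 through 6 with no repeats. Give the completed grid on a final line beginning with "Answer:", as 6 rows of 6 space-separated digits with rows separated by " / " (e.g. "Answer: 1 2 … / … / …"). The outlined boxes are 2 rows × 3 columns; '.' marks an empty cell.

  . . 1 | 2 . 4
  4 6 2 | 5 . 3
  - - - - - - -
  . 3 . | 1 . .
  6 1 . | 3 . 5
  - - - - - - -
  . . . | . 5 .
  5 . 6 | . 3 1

Step 1. [r5c6∈{2,6}] across box 6, 2 lands solely at r5c6, so r5c6=2.
Step 2. [r4c3∈{4}] nothing but 4 survives at r4c3 ⇒ r4c3=4.
Step 3. [r3c5∈{2,4,6}] across row 3, 4 lands solely at r3c5. So r3c5=4.
Step 4. [r5c2∈{4}] r5c2 is down to just 4, so r5c2=4.
Step 5. [r5c3∈{3}] only 3 remains possible at r5c3. So r5c3=3.
Step 6. [r5c4∈{6}] r5c4 has the single candidate 6. So r5c4=6.
Step 7. [r1c2∈{5}] nothing but 5 survives at r1c2. So r1c2=5.
Step 8. [r3c6∈{6}] r3c6 has the single candidate 6. So r3c6=6.
Step 9. [r1c5∈{6}] r1c5 has the single candidate 6, so r1c5=6.
Step 10. [r2c5∈{1}] r2c5 is down to just 1 ⇒ r2c5=1.
Step 11. [r6c2∈{2}] r6c2 is down to just 2, so r6c2=2.
Step 12. [r3c3∈{5}] r3c3 is down to just 5, so r3c3=5.
Step 13. [r5c1∈{1}] r5c1's peers cover all but 1, so r5c1=1.
Step 14. [r4c5∈{2}] nothing but 2 survives at r4c5, so r4c5=2.
Step 15. [r3c1∈{2}] nothing but 2 survives at r3c1 ⇒ r3c1=2.
Step 16. [r1c1∈{3}] r1c1's peers cover all but 3, so r1c1=3.
Step 17. [r6c4∈{4}] nothing but 4 survives at r6c4. So r6c4=4.

Answer: 3 5 1 2 6 4 / 4 6 2 5 1 3 / 2 3 5 1 4 6 / 6 1 4 3 2 5 / 1 4 3 6 5 2 / 5 2 6 4 3 1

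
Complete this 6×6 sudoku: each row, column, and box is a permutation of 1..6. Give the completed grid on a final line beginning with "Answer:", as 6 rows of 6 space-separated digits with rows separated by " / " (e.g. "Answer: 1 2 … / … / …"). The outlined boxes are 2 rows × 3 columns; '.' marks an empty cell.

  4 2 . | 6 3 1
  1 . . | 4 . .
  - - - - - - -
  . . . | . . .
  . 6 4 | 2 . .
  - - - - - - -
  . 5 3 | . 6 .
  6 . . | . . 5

Step 1. [r3c4∈{1,3,5}] across col 4, 5 lands solely at r3c4, so r3c4=5.
Step 2. [r5c1∈{2}] r5c1 is down to just 2 ⇒ r5c1=2.
Step 3. [r6c3∈{1}] r6c3's peers cover all but 1. So r6c3=1.
Step 4. [r3c1∈{3}] only 3 remains possible at r3c1 ⇒ r3c1=3.
Step 5. [r5c6∈{4}] only 4 remains possible at r5c6, so r5c6=4.
Step 6. [r2c5∈{2,5}] r2c5 is the only open cell in col 5 admitting 5. So r2c5=5.
Step 7. [r3c5∈{1,4}] across row 3, 4 lands solely at r3c5. So r3c5=4.
Step 8. [r6c2∈{4}] only 4 remains possible at r6c2, so r6c2=4.
Step 9. [r1c3∈{5}] r1c3 is down to just 5 ⇒ r1c3=5.
Step 10. [r2c2∈{3}] r2c2's peers cover all but 3. So r2c2=3.
Step 11. [r3c3∈{2}] r3c3's peers cover all but 2, so r3c3=2.
Step 12. [r3c6∈{6}] only 6 remains possible at r3c6. So r3c6=6.
Step 13. [r5c4∈{1}] r5c4 is down to just 1 ⇒ r5c4=1.
Step 14. [r4c1∈{5}] r4c1's peers cover all but 5. So r4c1=5.
Step 15. [r3c2∈{1}] only 1 remains possible at r3c2, so r3c2=1.
Step 16. [r6c4∈{3}] r6c4's peers cover all but 3 ⇒ r6c4=3.
Step 17. [r2c6∈{2}] r2c6 has the single candidate 2. So r2c6=2.
Step 18. [r2c3∈{6}] r2c3 is down to just 6 ⇒ r2c3=6.
Step 19. [r6c5∈{2}] r6c5's peers cover all but 2. So r6c5=2.
Step 20. [r4c5∈{1}] only 1 remains possible at r4c5, so r4c5=1.
Step 21. [r4c6∈{3}] r4c6 is down to just 3, so r4c6=3.

Answer: 4 2 5 6 3 1 / 1 3 6 4 5 2 / 3 1 2 5 4 6 / 5 6 4 2 1 3 / 2 5 3 1 6 4 / 6 4 1 3 2 5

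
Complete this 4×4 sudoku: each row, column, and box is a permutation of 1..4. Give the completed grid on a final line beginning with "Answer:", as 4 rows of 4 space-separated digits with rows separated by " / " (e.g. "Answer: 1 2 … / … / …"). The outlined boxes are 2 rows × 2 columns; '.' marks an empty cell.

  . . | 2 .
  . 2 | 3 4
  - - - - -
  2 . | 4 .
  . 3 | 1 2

Step 1. [r1c4∈{1}] r1c4 is down to just 1 ⇒ r1c4=1.
Step 2. [r4c1∈{4}] r4c1 has the single candidate 4. So r4c1=4.
Step 3. [r2c1∈{1}] r2c1's peers cover all but 1, so r2c1=1.
Step 4. [r3c2∈{1}] r3c2 is down to just 1, so r3c2=1.
Step 5. [r3c4∈{3}] r3c4 has the single candidate 3 ⇒ r3c4=3.
Step 6. [r1c1∈{3}] nothing but 3 survives at r1c1 ⇒ r1c1=3.
Step 7. [r1c2∈{4}] r1c2 has the single candidate 4 ⇒ r1c2=4.

Answer: 3 4 2 1 / 1 2 3 4 / 2 1 4 3 / 4 3 1 2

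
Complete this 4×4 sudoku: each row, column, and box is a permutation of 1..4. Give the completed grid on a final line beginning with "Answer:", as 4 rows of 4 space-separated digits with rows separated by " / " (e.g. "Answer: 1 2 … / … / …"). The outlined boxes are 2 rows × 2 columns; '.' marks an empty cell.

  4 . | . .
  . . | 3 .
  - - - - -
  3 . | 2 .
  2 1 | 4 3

Step 1. [r2c2∈{2}] nothing but 2 survives at r2c2, so r2c2=2.
Step 2. [r1c3∈{1}] only 1 remains possible at r1c3, so r1c3=1.
Step 3. [r3c2∈{4}] only 4 remains possible at r3c2, so r3c2=4.
Step 4. [r2c4∈{4}] r2c4's peers cover all but 4 ⇒ r2c4=4.
Step 5. [r2c1∈{1}] only 1 remains possible at r2c1 ⇒ r2c1=1.
Step 6. [r1c2∈{3}] nothing but 3 survives at r1c2, so r1c2=3.
Step 7. [r3c4∈{1}] r3c4 is down to just 1, so r3c4=1.
Step 8. [r1c4∈{2}] only 2 remains possible at r1c4 ⇒ r1c4=2.

Answer: 4 3 1 2 / 1 2 3 4 / 3 4 2 1 / 2 1 4 3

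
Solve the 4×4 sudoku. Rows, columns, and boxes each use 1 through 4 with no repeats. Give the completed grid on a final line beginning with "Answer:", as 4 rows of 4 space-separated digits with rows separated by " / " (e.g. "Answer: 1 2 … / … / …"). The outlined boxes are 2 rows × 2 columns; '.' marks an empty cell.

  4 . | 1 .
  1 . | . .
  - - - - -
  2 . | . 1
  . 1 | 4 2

Step 1. [r1c4∈{3}] r1c4 is down to just 3. So r1c4=3.
Step 2. [r2c2∈{2,3}] in row 2, 3 fits only at r2c2. So r2c2=3.
Step 3. [r1c2∈{2}] r1c2 has the single candidate 2. So r1c2=2.
Step 4. [r2c3∈{2}] nothing but 2 survives at r2c3, so r2c3=2.
Step 5. [r4c1∈{3}] r4c1's peers cover all but 3 ⇒ r4c1=3.
Step 6. [r3c2∈{4}] nothing but 4 survives at r3c2, so r3c2=4.
Step 7. [r3c3∈{3}] only 3 remains possible at r3c3, so r3c3=3.
Step 8. [r2c4∈{4}] r2c4 is down to just 4, so r2c4=4.

Answer: 4 2 1 3 / 1 3 2 4 / 2 4 3 1 / 3 1 4 2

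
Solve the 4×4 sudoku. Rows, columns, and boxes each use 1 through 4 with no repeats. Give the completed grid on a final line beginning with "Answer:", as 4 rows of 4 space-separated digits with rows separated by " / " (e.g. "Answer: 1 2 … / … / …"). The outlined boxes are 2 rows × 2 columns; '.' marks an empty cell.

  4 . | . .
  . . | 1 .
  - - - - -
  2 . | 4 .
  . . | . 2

Step 1. [r4c3∈{3}] only 3 remains possible at r4c3. So r4c3=3.
Step 2. [r1c2∈{1,2,3}] row 1 places 1 nowhere but r1c2 ⇒ r1c2=1.
Step 3. [r2c1∈{3}] r2c1 has the single candidate 3 ⇒ r2c1=3.
Step 4. [r2c4∈{4}] r2c4's peers cover all but 4 ⇒ r2c4=4.
Step 5. [r2c2∈{2}] r2c2 is down to just 2 ⇒ r2c2=2.
Step 6. [r1c4∈{3}] only 3 remains possible at r1c4 ⇒ r1c4=3.
Step 7. [r4c2∈{4}] only 4 remains possible at r4c2. So r4c2=4.
Step 8. [r3c2∈{3}] r3c2's peers cover all but 3 ⇒ r3c2=3.
Step 9. [r3c4∈{1}] r3c4 has the single candidate 1 ⇒ r3c4=1.
Step 10. [r4c1∈{1}] r4c1's peers cover all but 1. So r4c1=1.
Step 11. [r1c3∈{2}] only 2 remains possible at r1c3. So r1c3=2.

Answer: 4 1 2 3 / 3 2 1 4 / 2 3 4 1 / 1 4 3 2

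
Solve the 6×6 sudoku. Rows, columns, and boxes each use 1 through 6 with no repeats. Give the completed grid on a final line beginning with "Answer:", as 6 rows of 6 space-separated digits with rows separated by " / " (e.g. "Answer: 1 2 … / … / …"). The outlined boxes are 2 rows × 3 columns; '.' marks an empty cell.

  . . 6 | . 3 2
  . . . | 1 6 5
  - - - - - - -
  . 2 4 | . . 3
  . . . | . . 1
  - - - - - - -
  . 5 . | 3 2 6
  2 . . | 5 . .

Step 1. [r6c2∈{1,3,4,6}] across row 6, 6 lands solely at r6c2. So r6c2=6.
Step 2. [r1c1∈{1,4,5}] across row 1, 5 lands solely at r1c1, so r1c1=5.
Step 3. [r4c2∈{3}] only 3 remains possible at r4c2, so r4c2=3.
Step 4. [r3c4∈{6}] r3c4 is down to just 6. So r3c4=6.
Step 5. [r5c3∈{1}] r5c3 has the single candidate 1, so r5c3=1.
Step 6. [r2c1∈{3,4}] col 1 places 3 nowhere but r2c1 ⇒ r2c1=3.
Step 7. [r1c4∈{4}] r1c4's peers cover all but 4 ⇒ r1c4=4.
Step 8. [r4c5∈{4,5}] 4 has one home in row 4: r4c5 ⇒ r4c5=4.
Step 9. [r6c6∈{4}] r6c6 is down to just 4, so r6c6=4.
Step 10. [r5c1∈{4}] nothing but 4 survives at r5c1, so r5c1=4.
Step 11. [r2c2∈{4}] r2c2 has the single candidate 4, so r2c2=4.
Step 12. [r6c5∈{1}] nothing but 1 survives at r6c5 ⇒ r6c5=1.
Step 13. [r4c1∈{6}] r4c1 is down to just 6 ⇒ r4c1=6.
Step 14. [r3c1∈{1}] nothing but 1 survives at r3c1 ⇒ r3c1=1.
Step 15. [r4c3∈{5}] r4c3's peers cover all but 5. So r4c3=5.
Step 16. [r6c3∈{3}] r6c3's peers cover all but 3 ⇒ r6c3=3.
Step 17. [r1c2∈{1}] r1c2 is down to just 1 ⇒ r1c2=1.
Step 18. [r3c5∈{5}] nothing but 5 survives at r3c5 ⇒ r3c5=5.
Step 19. [r2c3∈{2}] nothing but 2 survives at r2c3 ⇒ r2c3=2.
Step 20. [r4c4∈{2}] r4c4 has the single candidate 2 ⇒ r4c4=2.

Answer: 5 1 6 4 3 2 / 3 4 2 1 6 5 / 1 2 4 6 5 3 / 6 3 5 2 4 1 / 4 5 1 3 2 6 / 2 6 3 5 1 4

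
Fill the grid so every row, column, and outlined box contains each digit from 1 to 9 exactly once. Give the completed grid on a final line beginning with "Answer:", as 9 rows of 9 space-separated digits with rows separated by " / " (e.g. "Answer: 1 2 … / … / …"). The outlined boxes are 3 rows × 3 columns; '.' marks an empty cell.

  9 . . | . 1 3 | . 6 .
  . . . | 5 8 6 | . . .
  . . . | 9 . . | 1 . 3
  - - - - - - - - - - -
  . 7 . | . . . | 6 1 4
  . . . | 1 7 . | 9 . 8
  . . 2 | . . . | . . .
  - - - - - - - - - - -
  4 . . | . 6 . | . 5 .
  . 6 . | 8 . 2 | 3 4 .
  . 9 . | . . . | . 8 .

Step 1. [r1c7∈{2,4,5,7,8}] 8 has one home in col 7: r1c7. So r1c7=8.
Step 2. [r6c7∈{5,7}] 5 has one home in col 7: r6c7. So r6c7=5.
Step 3. [r6c9∈{7}] r6c9 has the single candidate 7. So r6c9=7.
Step 4. [r6c8∈{3}] r6c8's peers cover all but 3. So r6c8=3.
Step 5. [r4c3∈{3,5,8,9}] r4c3 is the only open cell in col 3 admitting 9. So r4c3=9.
Step 6. [r2c7∈{2,4,7}] across col 7, 4 lands solely at r2c7 ⇒ r2c7=4.
Step 7. [r2c8∈{2,7,9}] 9 has one home in col 8: r2c8. So r2c8=9.
Step 8. [r2c9∈{2}] r2c9's peers cover all but 2. So r2c9=2.
Step 9. [r3c8∈{7}] r3c8's peers cover all but 7, so r3c8=7.
Step 10. [r3c6∈{4}] only 4 remains possible at r3c6 ⇒ r3c6=4.
Step 11. [r5c6∈{5}] r5c6 is down to just 5, so r5c6=5.
Step 12. [r4c1∈{3,5,8}] 5 has one home in row 4: r4c1. So r4c1=5.
Step 13. [r1c4∈{2,7}] box 2 places 7 nowhere but r1c4 ⇒ r1c4=7.
Step 14. [r7c4∈{3}] r7c4's peers cover all but 3 ⇒ r7c4=3.
Step 15. [r1c2∈{2,4,5}] r1c2 is the only open cell in row 1 admitting 2 ⇒ r1c2=2.
Step 16. [r9c1∈{1,2,3,7}] col 1 places 2 nowhere but r9c1. So r9c1=2.
Step 17. [r9c3∈{1,3,5,7}] row 9 places 3 nowhere but r9c3. So r9c3=3.
Step 18. [r8c3∈{1,5,7}] across box 7, 5 lands solely at r8c3. So r8c3=5.
Step 19. [r8c5∈{9}] r8c5's peers cover all but 9, so r8c5=9.
Step 20. [r8c1∈{1,7}] row 8 places 7 nowhere but r8c1. So r8c1=7.
Step 21. [r6c5∈{4}] only 4 remains possible at r6c5 ⇒ r6c5=4.
Step 22. [r5c2∈{3,4}] col 2 places 4 nowhere but r5c2. So r5c2=4.
Step 23. [r5c3∈{6}] r5c3 has the single candidate 6, so r5c3=6.
Step 24. [r3c3∈{8}] nothing but 8 survives at r3c3 ⇒ r3c3=8.
Step 25. [r7c3∈{1}] r7c3 has the single candidate 1, so r7c3=1.
Step 26. [r6c1∈{1,8}] in col 1, 8 fits only at r6c1. So r6c1=8.
Step 27. [r2c1∈{1,3}] r2c1 is the only open cell in col 1 admitting 1, so r2c1=1.
Step 28. [r9c7∈{7}] r9c7 has the single candidate 7, so r9c7=7.
Step 29. [r4c5∈{2,3}] in row 4, 3 fits only at r4c5 ⇒ r4c5=3.
Step 30. [r9c9∈{1,6}] 6 has one home in row 9: r9c9, so r9c9=6.
Step 31. [r7c6∈{7}] r7c6 is down to just 7 ⇒ r7c6=7.
Step 32. [r4c6∈{8}] only 8 remains possible at r4c6 ⇒ r4c6=8.
Step 33. [r5c1∈{3}] only 3 remains possible at r5c1 ⇒ r5c1=3.
Step 34. [r3c1∈{6}] r3c1 is down to just 6. So r3c1=6.
Step 35. [r7c2∈{8}] r7c2 has the single candidate 8, so r7c2=8.
Step 36. [r6c6∈{9}] r6c6's peers cover all but 9, so r6c6=9.
Step 37. [r5c8∈{2}] r5c8 has the single candidate 2 ⇒ r5c8=2.
Step 38. [r3c5∈{2}] only 2 remains possible at r3c5. So r3c5=2.
Step 39. [r1c3∈{4}] r1c3 has the single candidate 4 ⇒ r1c3=4.
Step 40. [r7c9∈{9}] only 9 remains possible at r7c9 ⇒ r7c9=9.
Step 41. [r2c3∈{7}] r2c3 is down to just 7. So r2c3=7.
Step 42. [r3c2∈{5}] r3c2's peers cover all but 5, so r3c2=5.
Step 43. [r9c6∈{1}] only 1 remains possible at r9c6, so r9c6=1.
Step 44. [r6c2∈{1}] nothing but 1 survives at r6c2. So r6c2=1.
Step 45. [r4c4∈{2}] r4c4's peers cover all but 2, so r4c4=2.
Step 46. [r2c2∈{3}] r2c2 is down to just 3 ⇒ r2c2=3.
Step 47. [r7c7∈{2}] nothing but 2 survives at r7c7 ⇒ r7c7=2.
Step 48. [r6c4∈{6}] r6c4's peers cover all but 6. So r6c4=6.
Step 49. [r9c4∈{4}] only 4 remains possible at r9c4, so r9c4=4.
Step 50. [r9c5∈{5}] r9c5 has the single candidate 5. So r9c5=5.
Step 51. [r8c9∈{1}] r8c9 is down to just 1 ⇒ r8c9=1.
Step 52. [r1c9∈{5}] only 5 remains possible at r1c9 ⇒ r1c9=5.

Answer: 9 2 4 7 1 3 8 6 5 / 1 3 7 5 8 6 4 9 2 / 6 5 8 9 2 4 1 7 3 / 5 7 9 2 3 8 6 1 4 / 3 4 6 1 7 5 9 2 8 / 8 1 2 6 4 9 5 3 7 / 4 8 1 3 6 7 2 5 9 / 7 6 5 8 9 2 3 4 1 / 2 9 3 4 5 1 7 8 6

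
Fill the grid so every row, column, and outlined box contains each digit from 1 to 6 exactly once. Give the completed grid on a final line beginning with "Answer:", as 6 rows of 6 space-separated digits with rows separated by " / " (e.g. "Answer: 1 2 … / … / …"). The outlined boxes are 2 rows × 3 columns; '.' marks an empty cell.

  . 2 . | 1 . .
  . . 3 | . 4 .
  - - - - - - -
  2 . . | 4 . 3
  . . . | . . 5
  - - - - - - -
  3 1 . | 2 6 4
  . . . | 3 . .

Step 1. [r6c5∈{1,5}] box 6 places 5 nowhere but r6c5 ⇒ r6c5=5.
Step 2. [r1c6∈{6}] only 6 remains possible at r1c6 ⇒ r1c6=6.
Step 3. [r4c4∈{6}] r4c4 has the single candidate 6 ⇒ r4c4=6.
Step 4. [r2c1∈{1,5,6}] r2c1 is the only open cell in row 2 admitting 1 ⇒ r2c1=1.
Step 5. [r4c1∈{4}] r4c1's peers cover all but 4, so r4c1=4.
Step 6. [r2c2∈{5,6}] row 2 places 6 nowhere but r2c2, so r2c2=6.
Step 7. [r3c3∈{1,5,6}] r3c3 is the only open cell in row 3 admitting 6, so r3c3=6.
Step 8. [r1c3∈{4,5}] r1c3 is the only open cell in row 1 admitting 4 ⇒ r1c3=4.
Step 9. [r3c5∈{1}] nothing but 1 survives at r3c5. So r3c5=1.
Step 10. [r1c1∈{5}] nothing but 5 survives at r1c1, so r1c1=5.
Step 11. [r1c5∈{3}] nothing but 3 survives at r1c5 ⇒ r1c5=3.
Step 12. [r3c2∈{5}] only 5 remains possible at r3c2 ⇒ r3c2=5.
Step 13. [r6c2∈{4}] r6c2 has the single candidate 4 ⇒ r6c2=4.
Step 14. [r4c3∈{1}] nothing but 1 survives at r4c3, so r4c3=1.
Step 15. [r6c1∈{6}] only 6 remains possible at r6c1. So r6c1=6.
Step 16. [r6c6∈{1}] nothing but 1 survives at r6c6. So r6c6=1.
Step 17. [r2c6∈{2}] r2c6 has the single candidate 2, so r2c6=2.
Step 18. [r5c3∈{5}] r5c3's peers cover all but 5. So r5c3=5.
Step 19. [r4c2∈{3}] r4c2 has the single candidate 3 ⇒ r4c2=3.
Step 20. [r2c4∈{5}] only 5 remains possible at r2c4 ⇒ r2c4=5.
Step 21. [r4c5∈{2}] r4c5's peers cover all but 2 ⇒ r4c5=2.
Step 22. [r6c3∈{2}] r6c3 has the single candidate 2. So r6c3=2.

Answer: 5 2 4 1 3 6 / 1 6 3 5 4 2 / 2 5 6 4 1 3 / 4 3 1 6 2 5 / 3 1 5 2 6 4 / 6 4 2 3 5 1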